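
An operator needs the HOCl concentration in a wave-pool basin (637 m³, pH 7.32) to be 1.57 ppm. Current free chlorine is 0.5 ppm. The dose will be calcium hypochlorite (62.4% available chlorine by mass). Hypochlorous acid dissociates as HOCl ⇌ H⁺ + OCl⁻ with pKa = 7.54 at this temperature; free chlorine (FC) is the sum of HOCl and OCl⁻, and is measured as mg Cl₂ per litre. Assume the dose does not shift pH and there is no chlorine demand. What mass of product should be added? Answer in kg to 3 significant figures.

2.06 kg

Volume: 637 m³ = 637,000 L.
[OCl⁻]/[HOCl] = 10^(pH − pKa) = 10^(7.32 − 7.54) = 0.6026; fraction as HOCl = 1/(1 + 0.6026) = 0.624.
Free chlorine required for 1.57 ppm HOCl: 1.57 / 0.624 = 2.516 ppm.
FC to add: 2.516 − 0.5 = 2.016 mg/L as Cl₂.
Cl₂ equivalent: 2.016 mg/L × 637,000 L = 1284 g.
Product at 62.4% available Cl: 1284 / 0.624 = 2058 g.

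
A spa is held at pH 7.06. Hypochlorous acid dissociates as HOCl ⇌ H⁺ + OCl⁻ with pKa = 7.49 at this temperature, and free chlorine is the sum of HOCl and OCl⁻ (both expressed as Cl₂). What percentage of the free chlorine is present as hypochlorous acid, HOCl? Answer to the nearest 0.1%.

[OCl⁻]/[HOCl] = 10^(pH − pKa) = 10^(7.06 − 7.49) = 10^-0.43 = 0.3715.
Fraction as HOCl = 1 / (1 + 0.3715) = 0.7291.

72.9%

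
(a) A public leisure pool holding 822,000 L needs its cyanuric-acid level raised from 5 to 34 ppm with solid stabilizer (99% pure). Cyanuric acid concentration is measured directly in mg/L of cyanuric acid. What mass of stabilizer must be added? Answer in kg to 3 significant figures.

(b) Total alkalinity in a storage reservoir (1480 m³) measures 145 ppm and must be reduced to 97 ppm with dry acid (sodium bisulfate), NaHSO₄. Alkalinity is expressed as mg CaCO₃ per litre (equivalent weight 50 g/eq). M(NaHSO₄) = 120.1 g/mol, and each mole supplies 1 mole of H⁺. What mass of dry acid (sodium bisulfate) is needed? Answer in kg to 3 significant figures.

(a) 24.1 kg; (b) 171 kg

(a) CYA to add: (34 − 5) = 29 mg/L × 822,000 L = 23,840 g cyanuric acid.
(a) At 99% purity: 23,840 / 0.99 = 24,080 g product.

(b) Volume: 1480 m³ = 1,480,000 L.
(b) Alkalinity to neutralize: (145 − 97) = 48 mg/L as CaCO₃ × 1,480,000 L = 71,040 g as CaCO₃.
(b) Equivalents of H⁺ required: 71,040 ÷ 50 g/eq = 1421 eq = 1421 mol NaHSO₄.
(b) Mass of NaHSO₄: 1421 × 120.1 = 170,600 g.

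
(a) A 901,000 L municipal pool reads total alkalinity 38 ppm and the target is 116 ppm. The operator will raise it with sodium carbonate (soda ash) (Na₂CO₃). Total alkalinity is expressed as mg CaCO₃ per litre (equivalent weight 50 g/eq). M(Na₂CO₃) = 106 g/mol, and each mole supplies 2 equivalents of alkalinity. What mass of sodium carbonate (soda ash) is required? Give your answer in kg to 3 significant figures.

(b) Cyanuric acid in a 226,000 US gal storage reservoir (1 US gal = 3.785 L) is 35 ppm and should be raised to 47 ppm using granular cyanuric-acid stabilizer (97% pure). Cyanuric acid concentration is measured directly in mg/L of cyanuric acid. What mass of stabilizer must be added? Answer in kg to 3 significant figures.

(a) Alkalinity to add: (116 − 38) = 78 mg/L as CaCO₃ × 901,000 L = 70,280 g as CaCO₃.
(a) Equivalents: 70,280 g ÷ 50 g/eq = 1406 eq.
(a) Each mole of Na₂CO₃ supplies 2 eq, so 1406 / 2 = 702.8 mol.
(a) Mass: 702.8 mol × 106 g/mol = 74,490 g.

(b) Volume: 226,000 US gal × 3.785 L/gal = 855,410 L.
(b) CYA to add: (47 − 35) = 12 mg/L × 855,410 L = 10,260 g cyanuric acid.
(b) At 97% purity: 10,260 / 0.97 = 10,580 g product.

(a) 74.5 kg; (b) 10.6 kg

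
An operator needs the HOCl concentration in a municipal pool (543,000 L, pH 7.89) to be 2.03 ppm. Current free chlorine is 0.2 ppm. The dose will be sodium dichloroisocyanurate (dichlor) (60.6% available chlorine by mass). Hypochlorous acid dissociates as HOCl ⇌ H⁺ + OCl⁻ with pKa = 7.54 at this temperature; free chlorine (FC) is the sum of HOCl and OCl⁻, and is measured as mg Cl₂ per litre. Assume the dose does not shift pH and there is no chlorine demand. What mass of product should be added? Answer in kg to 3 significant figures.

[OCl⁻]/[HOCl] = 10^(pH − pKa) = 10^(7.89 − 7.54) = 2.239; fraction as HOCl = 1/(1 + 2.239) = 0.3088.
Free chlorine required for 2.03 ppm HOCl: 2.03 / 0.3088 = 6.575 ppm.
FC to add: 6.575 − 0.2 = 6.375 mg/L as Cl₂.
Cl₂ equivalent: 6.375 mg/L × 543,000 L = 3461 g.
Product at 60.6% available Cl: 3461 / 0.606 = 5712 g.

5.71 kg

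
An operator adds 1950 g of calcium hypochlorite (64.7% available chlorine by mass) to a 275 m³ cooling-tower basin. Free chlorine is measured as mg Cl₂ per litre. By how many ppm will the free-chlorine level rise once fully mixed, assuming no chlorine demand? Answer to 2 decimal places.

4.59 ppm

Volume: 275 m³ = 275,000 L.
Available chlorine delivered: 1950 g × 0.647 = 1262 g as Cl₂.
Concentration rise: 1262 g / 275,000 L = 4.588 mg/L = 4.59 ppm.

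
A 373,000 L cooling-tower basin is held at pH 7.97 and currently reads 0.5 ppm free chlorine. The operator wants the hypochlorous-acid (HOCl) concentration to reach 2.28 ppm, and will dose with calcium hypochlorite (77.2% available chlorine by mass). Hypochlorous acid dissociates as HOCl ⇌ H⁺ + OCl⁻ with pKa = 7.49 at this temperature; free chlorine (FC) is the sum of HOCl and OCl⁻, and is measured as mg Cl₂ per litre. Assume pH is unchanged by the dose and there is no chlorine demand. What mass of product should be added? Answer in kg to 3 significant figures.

4.19 kg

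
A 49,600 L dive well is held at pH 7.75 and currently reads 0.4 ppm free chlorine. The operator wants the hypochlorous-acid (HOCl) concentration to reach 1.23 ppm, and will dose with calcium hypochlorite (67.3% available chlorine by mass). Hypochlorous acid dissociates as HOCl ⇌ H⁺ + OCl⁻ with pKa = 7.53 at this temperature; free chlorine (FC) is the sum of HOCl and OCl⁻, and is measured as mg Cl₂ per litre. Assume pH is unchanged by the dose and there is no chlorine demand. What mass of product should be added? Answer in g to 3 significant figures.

212 g

[OCl⁻]/[HOCl] = 10^(pH − pKa) = 10^(7.75 − 7.53) = 1.66; fraction as HOCl = 1/(1 + 1.66) = 0.376.
Free chlorine required for 1.23 ppm HOCl: 1.23 / 0.376 = 3.271 ppm.
FC to add: 3.271 − 0.4 = 2.871 mg/L as Cl₂.
Cl₂ equivalent: 2.871 mg/L × 49,600 L = 142.4 g.
Product at 67.3% available Cl: 142.4 / 0.673 = 211.6 g.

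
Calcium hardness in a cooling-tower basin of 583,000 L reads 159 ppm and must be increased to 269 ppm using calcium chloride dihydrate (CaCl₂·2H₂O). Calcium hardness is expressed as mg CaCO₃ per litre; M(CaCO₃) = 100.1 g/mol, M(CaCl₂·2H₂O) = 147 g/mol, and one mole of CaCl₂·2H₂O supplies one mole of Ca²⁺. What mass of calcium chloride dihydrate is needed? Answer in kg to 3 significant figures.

94.2 kg

Hardness to add: (269 − 159) = 110 mg/L as CaCO₃ × 583,000 L = 64,130 g as CaCO₃.
Moles of Ca²⁺ (1 mol Ca²⁺ ≡ 1 mol CaCO₃): 64,130 / 100.1 g/mol = 640.7 mol.
Mass of CaCl₂·2H₂O: 640.7 × 147 = 94,180 g.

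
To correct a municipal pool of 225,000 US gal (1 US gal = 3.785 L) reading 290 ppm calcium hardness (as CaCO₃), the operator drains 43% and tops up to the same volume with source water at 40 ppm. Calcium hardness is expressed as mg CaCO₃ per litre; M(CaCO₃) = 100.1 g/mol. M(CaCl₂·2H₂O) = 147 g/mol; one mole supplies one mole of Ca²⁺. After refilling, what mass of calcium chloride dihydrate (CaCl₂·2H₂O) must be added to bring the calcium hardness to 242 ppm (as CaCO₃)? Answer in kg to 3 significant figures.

Volume: 225,000 US gal × 3.785 L/gal = 851,625 L.
After draining 43% and refilling: 290 × 0.57 + 40 × 0.43 = 182.5 ppm.
Deficit to target: 242 − 182.5 = 59.5 mg/L.
As CaCO₃: 59.5 mg/L × 851,625 L = 50,670 g; ÷ 100.1 = 506.2 mol Ca²⁺.
Mass: 506.2 × 147 = 74,410 g.

74.4 kg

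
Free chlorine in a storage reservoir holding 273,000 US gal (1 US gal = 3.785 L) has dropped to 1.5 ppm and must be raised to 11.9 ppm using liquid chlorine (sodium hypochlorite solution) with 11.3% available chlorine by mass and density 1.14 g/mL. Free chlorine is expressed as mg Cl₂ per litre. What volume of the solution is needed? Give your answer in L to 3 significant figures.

83.4 L

Volume: 273,000 US gal × 3.785 L/gal = 1,033,305 L.
Chlorine deficit: 11.9 − 1.5 = 10.4 ppm = 10.4 mg/L as Cl₂.
Cl₂ equivalent needed: 10.4 mg/L × 1,033,305 L = 10,750,000 mg = 10,750 g.
Product at 11.3% available chlorine: 10,750 / 0.113 = 95,100 g.
Volume at density 1.14 g/mL: 95,100 g ÷ 1.14 g/mL = 83,420 mL.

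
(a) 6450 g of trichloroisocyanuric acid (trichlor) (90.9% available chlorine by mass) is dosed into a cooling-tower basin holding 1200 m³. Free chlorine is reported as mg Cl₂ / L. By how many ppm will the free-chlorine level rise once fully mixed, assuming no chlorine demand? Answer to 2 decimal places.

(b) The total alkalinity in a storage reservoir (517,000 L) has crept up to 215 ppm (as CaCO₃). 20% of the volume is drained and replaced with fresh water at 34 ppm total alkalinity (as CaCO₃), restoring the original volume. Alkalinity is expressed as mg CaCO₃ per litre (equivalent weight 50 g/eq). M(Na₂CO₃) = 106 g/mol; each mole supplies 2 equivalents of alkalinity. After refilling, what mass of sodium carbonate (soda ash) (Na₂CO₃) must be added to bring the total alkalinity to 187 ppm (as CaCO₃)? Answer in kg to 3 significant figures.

(a) 4.89 ppm; (b) 4.49 kg

(a) Volume: 1200 m³ = 1,200,000 L.
(a) Available chlorine delivered: 6450 g × 0.909 = 5863 g as Cl₂.
(a) Concentration rise: 5863 g / 1,200,000 L = 4.886 mg/L = 4.89 ppm.

(b) After draining 20% and refilling: 215 × 0.80 + 34 × 0.20 = 178.8 ppm.
(b) Deficit to target: 187 − 178.8 = 8.2 mg/L.
(b) As CaCO₃: 8.2 mg/L × 517,000 L = 4239 g; ÷ 50 g/eq ÷ 2 = 42.39 mol Na₂CO₃.
(b) Mass: 42.39 × 106 = 4494 g.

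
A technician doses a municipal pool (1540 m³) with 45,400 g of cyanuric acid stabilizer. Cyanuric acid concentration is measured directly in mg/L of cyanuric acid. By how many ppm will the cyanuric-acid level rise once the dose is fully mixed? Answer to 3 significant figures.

29.5 ppm

Volume: 1540 m³ = 1,540,000 L.
Rise: 45,400 g / 1,540,000 L × 1000 = 29.48 mg/L.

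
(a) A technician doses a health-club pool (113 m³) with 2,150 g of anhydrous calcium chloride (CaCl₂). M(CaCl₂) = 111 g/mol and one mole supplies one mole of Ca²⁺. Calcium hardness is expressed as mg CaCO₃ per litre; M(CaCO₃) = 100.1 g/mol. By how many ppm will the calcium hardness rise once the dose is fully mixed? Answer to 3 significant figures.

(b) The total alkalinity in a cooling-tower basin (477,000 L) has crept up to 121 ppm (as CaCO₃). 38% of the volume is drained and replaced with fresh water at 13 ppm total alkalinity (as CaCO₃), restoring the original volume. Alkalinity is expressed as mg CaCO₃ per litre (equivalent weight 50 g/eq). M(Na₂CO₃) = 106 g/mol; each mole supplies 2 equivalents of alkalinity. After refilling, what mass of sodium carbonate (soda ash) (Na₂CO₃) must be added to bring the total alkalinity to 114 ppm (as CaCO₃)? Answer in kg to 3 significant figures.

(a) Volume: 113 m³ = 113,000 L.
(a) Moles of Ca²⁺: 2,150 g ÷ 111 g/mol = 19.37 mol.
(a) As CaCO₃: 19.37 mol × 100.1 g/mol = 1939 g.
(a) Rise: 1939 g / 113,000 L × 1000 = 17.16 mg/L.

(b) After draining 38% and refilling: 121 × 0.62 + 13 × 0.38 = 79.96 ppm.
(b) Deficit to target: 114 − 79.96 = 34.04 mg/L.
(b) As CaCO₃: 34.04 mg/L × 477,000 L = 16,240 g; ÷ 50 g/eq ÷ 2 = 162.4 mol Na₂CO₃.
(b) Mass: 162.4 × 106 = 17,210 g.

(a) 17.2 ppm; (b) 17.2 kg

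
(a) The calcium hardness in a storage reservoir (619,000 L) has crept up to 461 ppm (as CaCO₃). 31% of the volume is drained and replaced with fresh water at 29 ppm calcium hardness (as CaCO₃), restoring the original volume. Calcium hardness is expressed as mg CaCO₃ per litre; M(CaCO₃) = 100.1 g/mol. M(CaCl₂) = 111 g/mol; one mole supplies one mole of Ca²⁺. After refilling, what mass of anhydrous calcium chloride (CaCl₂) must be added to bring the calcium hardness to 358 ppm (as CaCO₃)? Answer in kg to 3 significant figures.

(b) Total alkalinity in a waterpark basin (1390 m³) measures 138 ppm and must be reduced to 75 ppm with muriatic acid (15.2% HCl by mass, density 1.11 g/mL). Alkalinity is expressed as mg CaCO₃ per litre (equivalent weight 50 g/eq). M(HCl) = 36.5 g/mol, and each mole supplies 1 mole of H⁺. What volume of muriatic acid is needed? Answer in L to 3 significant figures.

(a) After draining 31% and refilling: 461 × 0.69 + 29 × 0.31 = 327.08 ppm.
(a) Deficit to target: 358 − 327.08 = 30.92 mg/L.
(a) As CaCO₃: 30.92 mg/L × 619,000 L = 19,140 g; ÷ 100.1 = 191.2 mol Ca²⁺.
(a) Mass: 191.2 × 111 = 21,220 g.

(b) Volume: 1390 m³ = 1,390,000 L.
(b) Alkalinity to neutralize: (138 − 75) = 63 mg/L as CaCO₃ × 1,390,000 L = 87,570 g as CaCO₃.
(b) Equivalents of H⁺ required: 87,570 ÷ 50 g/eq = 1751 eq = 1751 mol HCl.
(b) Mass of HCl: 1751 × 36.5 = 63,930 g.
(b) Mass of 15.2% solution: 63,930 / 0.152 = 420,600 g.
(b) Volume: 420,600 g ÷ 1.11 g/mL = 378,900 mL.

(a) 21.2 kg; (b) 379 L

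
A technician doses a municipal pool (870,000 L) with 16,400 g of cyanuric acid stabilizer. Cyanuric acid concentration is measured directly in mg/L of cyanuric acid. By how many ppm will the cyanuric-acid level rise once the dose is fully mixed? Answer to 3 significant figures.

18.9 ppm

Rise: 16,400 g / 870,000 L × 1000 = 18.85 mg/L.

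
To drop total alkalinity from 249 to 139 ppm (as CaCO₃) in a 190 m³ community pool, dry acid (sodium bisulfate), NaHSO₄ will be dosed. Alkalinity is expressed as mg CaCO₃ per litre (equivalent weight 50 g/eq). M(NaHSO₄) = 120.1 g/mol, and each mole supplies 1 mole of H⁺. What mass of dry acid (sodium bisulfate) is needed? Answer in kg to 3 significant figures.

50.2 kg

Volume: 190 m³ = 190,000 L.
Alkalinity to neutralize: (249 − 139) = 110 mg/L as CaCO₃ × 190,000 L = 20,900 g as CaCO₃.
Equivalents of H⁺ required: 20,900 ÷ 50 g/eq = 418 eq = 418 mol NaHSO₄.
Mass of NaHSO₄: 418 × 120.1 = 50,200 g.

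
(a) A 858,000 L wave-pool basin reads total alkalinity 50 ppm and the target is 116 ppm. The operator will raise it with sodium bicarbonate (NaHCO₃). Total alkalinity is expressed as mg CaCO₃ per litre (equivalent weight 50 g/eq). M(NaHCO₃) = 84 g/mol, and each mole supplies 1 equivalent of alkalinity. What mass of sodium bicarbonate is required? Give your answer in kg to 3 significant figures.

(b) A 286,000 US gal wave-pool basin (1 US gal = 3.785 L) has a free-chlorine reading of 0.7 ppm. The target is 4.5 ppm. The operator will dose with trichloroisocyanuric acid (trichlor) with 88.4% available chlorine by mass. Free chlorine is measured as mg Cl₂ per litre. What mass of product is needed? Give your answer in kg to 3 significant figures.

(a) 95.1 kg; (b) 4.65 kg

(a) Alkalinity to add: (116 − 50) = 66 mg/L as CaCO₃ × 858,000 L = 56,630 g as CaCO₃.
(a) Equivalents: 56,630 g ÷ 50 g/eq = 1133 eq.
(a) NaHCO₃ supplies 1 eq per mole → 1133 mol.
(a) Mass: 1133 mol × 84 g/mol = 95,140 g.

(b) Volume: 286,000 US gal × 3.785 L/gal = 1,082,510 L.
(b) Chlorine deficit: 4.5 − 0.7 = 3.8 ppm = 3.8 mg/L as Cl₂.
(b) Cl₂ equivalent needed: 3.8 mg/L × 1,082,510 L = 4,114,000 mg = 4114 g.
(b) Product at 88.4% available chlorine: 4114 / 0.884 = 4653 g.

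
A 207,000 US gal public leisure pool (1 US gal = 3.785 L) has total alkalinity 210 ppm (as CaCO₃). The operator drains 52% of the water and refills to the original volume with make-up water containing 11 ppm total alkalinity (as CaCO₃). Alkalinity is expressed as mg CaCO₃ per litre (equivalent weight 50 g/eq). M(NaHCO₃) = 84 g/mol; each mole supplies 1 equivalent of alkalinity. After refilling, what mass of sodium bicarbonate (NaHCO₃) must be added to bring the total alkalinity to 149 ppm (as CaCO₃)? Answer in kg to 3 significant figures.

Volume: 207,000 US gal × 3.785 L/gal = 783,495 L.
After draining 52% and refilling: 210 × 0.48 + 11 × 0.52 = 106.52 ppm.
Deficit to target: 149 − 106.52 = 42.48 mg/L.
As CaCO₃: 42.48 mg/L × 783,495 L = 33,280 g; ÷ 50 g/eq ÷ 1 = 665.7 mol NaHCO₃.
Mass: 665.7 × 84 = 55,920 g.

55.9 kg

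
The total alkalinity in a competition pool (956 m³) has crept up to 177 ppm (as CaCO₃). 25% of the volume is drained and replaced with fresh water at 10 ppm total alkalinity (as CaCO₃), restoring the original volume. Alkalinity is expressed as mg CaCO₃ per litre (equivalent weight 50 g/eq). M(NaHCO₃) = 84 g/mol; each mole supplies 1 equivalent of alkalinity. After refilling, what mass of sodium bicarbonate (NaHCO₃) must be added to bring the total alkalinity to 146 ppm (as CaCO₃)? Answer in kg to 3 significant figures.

Volume: 956 m³ = 956,000 L.
After draining 25% and refilling: 177 × 0.75 + 10 × 0.25 = 135.25 ppm.
Deficit to target: 146 − 135.25 = 10.75 mg/L.
As CaCO₃: 10.75 mg/L × 956,000 L = 10,280 g; ÷ 50 g/eq ÷ 1 = 205.5 mol NaHCO₃.
Mass: 205.5 × 84 = 17,270 g.

17.3 kg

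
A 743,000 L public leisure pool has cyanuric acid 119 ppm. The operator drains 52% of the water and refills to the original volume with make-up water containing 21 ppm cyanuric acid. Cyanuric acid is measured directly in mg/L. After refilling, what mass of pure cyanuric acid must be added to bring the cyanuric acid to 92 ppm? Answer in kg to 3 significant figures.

17.8 kg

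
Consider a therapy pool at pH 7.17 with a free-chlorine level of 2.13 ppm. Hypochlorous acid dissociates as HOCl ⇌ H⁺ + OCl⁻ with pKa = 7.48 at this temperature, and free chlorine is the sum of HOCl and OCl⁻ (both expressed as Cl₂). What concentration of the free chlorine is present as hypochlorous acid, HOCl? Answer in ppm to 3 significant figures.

1.43 ppm

[OCl⁻]/[HOCl] = 10^(pH − pKa) = 10^(7.17 − 7.48) = 10^-0.31 = 0.4898.
Fraction as HOCl = 1 / (1 + 0.4898) = 0.6712.
HOCl = 0.6712 × 2.13 ppm = 1.43 ppm.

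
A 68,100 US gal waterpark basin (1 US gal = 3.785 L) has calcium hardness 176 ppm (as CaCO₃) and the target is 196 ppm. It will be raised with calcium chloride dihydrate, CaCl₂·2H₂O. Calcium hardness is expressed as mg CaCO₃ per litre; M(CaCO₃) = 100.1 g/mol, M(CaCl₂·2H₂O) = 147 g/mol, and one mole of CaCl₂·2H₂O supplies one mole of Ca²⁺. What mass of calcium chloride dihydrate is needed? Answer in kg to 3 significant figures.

7.57 kg

Volume: 68,100 US gal × 3.785 L/gal = 257,758 L.
Hardness to add: (196 − 176) = 20 mg/L as CaCO₃ × 257,758 L = 5155 g as CaCO₃.
Moles of Ca²⁺ (1 mol Ca²⁺ ≡ 1 mol CaCO₃): 5155 / 100.1 g/mol = 51.5 mol.
Mass of CaCl₂·2H₂O: 51.5 × 147 = 7571 g.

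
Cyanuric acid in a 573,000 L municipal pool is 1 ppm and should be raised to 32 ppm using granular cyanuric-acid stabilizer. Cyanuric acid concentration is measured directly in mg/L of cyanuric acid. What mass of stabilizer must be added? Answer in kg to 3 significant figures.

CYA to add: (32 − 1) = 31 mg/L × 573,000 L = 17,760 g cyanuric acid.

17.8 kg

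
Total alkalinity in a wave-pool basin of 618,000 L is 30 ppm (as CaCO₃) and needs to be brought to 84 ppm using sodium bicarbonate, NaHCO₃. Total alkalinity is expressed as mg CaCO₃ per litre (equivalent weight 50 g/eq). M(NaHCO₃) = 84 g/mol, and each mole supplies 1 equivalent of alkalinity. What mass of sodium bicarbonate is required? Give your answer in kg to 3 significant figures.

56.1 kg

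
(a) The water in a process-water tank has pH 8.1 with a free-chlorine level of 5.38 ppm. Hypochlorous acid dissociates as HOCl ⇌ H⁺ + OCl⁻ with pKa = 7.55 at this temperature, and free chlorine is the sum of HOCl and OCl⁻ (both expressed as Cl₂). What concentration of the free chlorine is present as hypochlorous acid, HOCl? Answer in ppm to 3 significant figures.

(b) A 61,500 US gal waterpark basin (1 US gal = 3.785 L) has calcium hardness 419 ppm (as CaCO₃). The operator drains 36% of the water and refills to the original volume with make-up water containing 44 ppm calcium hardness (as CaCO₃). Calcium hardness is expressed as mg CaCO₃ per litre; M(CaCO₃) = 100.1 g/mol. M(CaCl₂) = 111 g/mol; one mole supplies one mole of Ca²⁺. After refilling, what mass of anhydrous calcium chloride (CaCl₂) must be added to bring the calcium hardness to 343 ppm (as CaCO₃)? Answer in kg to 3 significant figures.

(a) [OCl⁻]/[HOCl] = 10^(pH − pKa) = 10^(8.1 − 7.55) = 10^0.55 = 3.548.
(a) Fraction as HOCl = 1 / (1 + 3.548) = 0.2199.
(a) HOCl = 0.2199 × 5.38 ppm = 1.183 ppm.

(b) Volume: 61,500 US gal × 3.785 L/gal = 232,778 L.
(b) After draining 36% and refilling: 419 × 0.64 + 44 × 0.36 = 284 ppm.
(b) Deficit to target: 343 − 284 = 59 mg/L.
(b) As CaCO₃: 59 mg/L × 232,778 L = 13,730 g; ÷ 100.1 = 137.2 mol Ca²⁺.
(b) Mass: 137.2 × 111 = 15,230 g.

(a) 1.18 ppm; (b) 15.2 kg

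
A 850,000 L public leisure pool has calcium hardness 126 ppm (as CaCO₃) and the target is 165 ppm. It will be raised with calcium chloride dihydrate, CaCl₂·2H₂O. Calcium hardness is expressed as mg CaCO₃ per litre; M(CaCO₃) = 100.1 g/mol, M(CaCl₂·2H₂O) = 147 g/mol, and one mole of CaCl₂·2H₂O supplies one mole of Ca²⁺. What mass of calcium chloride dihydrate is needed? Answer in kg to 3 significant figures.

Hardness to add: (165 − 126) = 39 mg/L as CaCO₃ × 850,000 L = 33,150 g as CaCO₃.
Moles of Ca²⁺ (1 mol Ca²⁺ ≡ 1 mol CaCO₃): 33,150 / 100.1 g/mol = 331.2 mol.
Mass of CaCl₂·2H₂O: 331.2 × 147 = 48,680 g.

48.7 kg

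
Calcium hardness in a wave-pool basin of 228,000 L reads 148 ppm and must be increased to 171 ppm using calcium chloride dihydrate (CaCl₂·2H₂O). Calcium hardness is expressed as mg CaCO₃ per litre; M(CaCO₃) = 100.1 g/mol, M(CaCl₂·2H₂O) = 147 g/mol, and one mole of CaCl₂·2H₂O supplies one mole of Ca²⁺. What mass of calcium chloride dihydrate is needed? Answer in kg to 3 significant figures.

7.70 kg

Hardness to add: (171 − 148) = 23 mg/L as CaCO₃ × 228,000 L = 5244 g as CaCO₃.
Moles of Ca²⁺ (1 mol Ca²⁺ ≡ 1 mol CaCO₃): 5244 / 100.1 g/mol = 52.39 mol.
Mass of CaCl₂·2H₂O: 52.39 × 147 = 7701 g.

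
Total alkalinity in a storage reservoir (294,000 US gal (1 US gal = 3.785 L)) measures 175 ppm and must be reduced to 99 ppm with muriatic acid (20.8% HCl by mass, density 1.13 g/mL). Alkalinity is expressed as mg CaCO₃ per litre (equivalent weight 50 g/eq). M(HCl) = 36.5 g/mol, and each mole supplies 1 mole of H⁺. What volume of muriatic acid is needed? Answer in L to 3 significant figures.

263 L

Volume: 294,000 US gal × 3.785 L/gal = 1,112,790 L.
Alkalinity to neutralize: (175 − 99) = 76 mg/L as CaCO₃ × 1,112,790 L = 84,570 g as CaCO₃.
Equivalents of H⁺ required: 84,570 ÷ 50 g/eq = 1691 eq = 1691 mol HCl.
Mass of HCl: 1691 × 36.5 = 61,740 g.
Mass of 20.8% solution: 61,740 / 0.208 = 296,800 g.
Volume: 296,800 g ÷ 1.13 g/mL = 262,700 mL.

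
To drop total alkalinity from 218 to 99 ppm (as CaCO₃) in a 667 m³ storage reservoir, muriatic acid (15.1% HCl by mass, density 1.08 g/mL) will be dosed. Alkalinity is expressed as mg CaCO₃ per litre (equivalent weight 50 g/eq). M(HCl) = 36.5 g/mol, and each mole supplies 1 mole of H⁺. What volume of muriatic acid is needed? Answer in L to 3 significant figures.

355 L

Volume: 667 m³ = 667,000 L.
Alkalinity to neutralize: (218 − 99) = 119 mg/L as CaCO₃ × 667,000 L = 79,370 g as CaCO₃.
Equivalents of H⁺ required: 79,370 ÷ 50 g/eq = 1587 eq = 1587 mol HCl.
Mass of HCl: 1587 × 36.5 = 57,940 g.
Mass of 15.1% solution: 57,940 / 0.151 = 383,700 g.
Volume: 383,700 g ÷ 1.08 g/mL = 355,300 mL.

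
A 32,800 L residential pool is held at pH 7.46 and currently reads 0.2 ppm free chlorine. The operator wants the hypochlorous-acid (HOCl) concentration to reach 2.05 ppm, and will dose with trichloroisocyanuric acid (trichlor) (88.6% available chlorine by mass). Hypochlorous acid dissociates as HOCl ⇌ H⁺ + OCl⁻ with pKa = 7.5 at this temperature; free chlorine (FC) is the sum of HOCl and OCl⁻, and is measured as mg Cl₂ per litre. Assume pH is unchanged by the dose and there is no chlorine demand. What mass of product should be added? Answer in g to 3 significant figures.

138 g

[OCl⁻]/[HOCl] = 10^(pH − pKa) = 10^(7.46 − 7.5) = 0.912; fraction as HOCl = 1/(1 + 0.912) = 0.523.
Free chlorine required for 2.05 ppm HOCl: 2.05 / 0.523 = 3.92 ppm.
FC to add: 3.92 − 0.2 = 3.72 mg/L as Cl₂.
Cl₂ equivalent: 3.72 mg/L × 32,800 L = 122 g.
Product at 88.6% available Cl: 122 / 0.886 = 137.7 g.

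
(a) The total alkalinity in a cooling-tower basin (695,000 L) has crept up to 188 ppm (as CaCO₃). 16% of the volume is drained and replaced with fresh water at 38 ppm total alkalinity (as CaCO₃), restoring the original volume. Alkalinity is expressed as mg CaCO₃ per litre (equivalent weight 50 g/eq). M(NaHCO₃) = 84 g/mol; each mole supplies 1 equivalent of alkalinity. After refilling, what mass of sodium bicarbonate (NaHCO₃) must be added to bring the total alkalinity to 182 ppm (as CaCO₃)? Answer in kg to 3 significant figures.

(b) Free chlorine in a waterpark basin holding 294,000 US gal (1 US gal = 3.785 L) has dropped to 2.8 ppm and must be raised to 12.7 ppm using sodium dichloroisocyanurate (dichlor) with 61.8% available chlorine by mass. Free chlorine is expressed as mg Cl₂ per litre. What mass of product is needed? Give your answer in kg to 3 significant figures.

(a) 21.0 kg; (b) 17.8 kg

(a) After draining 16% and refilling: 188 × 0.84 + 38 × 0.16 = 164 ppm.
(a) Deficit to target: 182 − 164 = 18 mg/L.
(a) As CaCO₃: 18 mg/L × 695,000 L = 12,510 g; ÷ 50 g/eq ÷ 1 = 250.2 mol NaHCO₃.
(a) Mass: 250.2 × 84 = 21,020 g.

(b) Volume: 294,000 US gal × 3.785 L/gal = 1,112,790 L.
(b) Chlorine deficit: 12.7 − 2.8 = 9.9 ppm = 9.9 mg/L as Cl₂.
(b) Cl₂ equivalent needed: 9.9 mg/L × 1,112,790 L = 11,020,000 mg = 11,020 g.
(b) Product at 61.8% available chlorine: 11,020 / 0.618 = 17,830 g.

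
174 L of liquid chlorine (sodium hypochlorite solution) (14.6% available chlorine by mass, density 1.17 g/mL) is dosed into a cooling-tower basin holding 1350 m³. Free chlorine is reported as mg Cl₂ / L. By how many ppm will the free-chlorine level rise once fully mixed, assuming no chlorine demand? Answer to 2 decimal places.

Volume: 1350 m³ = 1,350,000 L.
Mass of solution: 174 L × 1000 mL/L × 1.17 g/mL = 203,600 g.
Available chlorine delivered: 203,600 g × 0.146 = 29,720 g as Cl₂.
Concentration rise: 29,720 g / 1,350,000 L = 22.02 mg/L = 22.02 ppm.

22.02 ppm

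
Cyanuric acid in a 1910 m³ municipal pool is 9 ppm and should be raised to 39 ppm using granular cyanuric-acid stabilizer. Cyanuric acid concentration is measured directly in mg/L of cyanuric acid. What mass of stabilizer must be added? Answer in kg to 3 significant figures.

57.3 kg

Volume: 1910 m³ = 1,910,000 L.
CYA to add: (39 − 9) = 30 mg/L × 1,910,000 L = 57,300 g cyanuric acid.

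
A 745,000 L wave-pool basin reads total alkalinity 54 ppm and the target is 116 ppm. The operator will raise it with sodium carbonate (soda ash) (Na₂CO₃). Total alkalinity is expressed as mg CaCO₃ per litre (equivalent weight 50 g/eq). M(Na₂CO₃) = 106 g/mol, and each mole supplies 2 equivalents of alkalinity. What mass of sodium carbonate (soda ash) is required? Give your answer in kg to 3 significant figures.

Alkalinity to add: (116 − 54) = 62 mg/L as CaCO₃ × 745,000 L = 46,190 g as CaCO₃.
Equivalents: 46,190 g ÷ 50 g/eq = 923.8 eq.
Each mole of Na₂CO₃ supplies 2 eq, so 923.8 / 2 = 461.9 mol.
Mass: 461.9 mol × 106 g/mol = 48,960 g.

49.0 kg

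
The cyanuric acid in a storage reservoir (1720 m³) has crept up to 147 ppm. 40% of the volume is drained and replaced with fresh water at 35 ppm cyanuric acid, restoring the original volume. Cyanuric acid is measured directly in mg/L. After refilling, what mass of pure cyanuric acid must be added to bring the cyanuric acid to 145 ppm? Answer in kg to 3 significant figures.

Volume: 1720 m³ = 1,720,000 L.
After draining 40% and refilling: 147 × 0.60 + 35 × 0.40 = 102.2 ppm.
Deficit to target: 145 − 102.2 = 42.8 mg/L.
Mass: 42.8 mg/L × 1,720,000 L = 73,620 g cyanuric acid.

73.6 kg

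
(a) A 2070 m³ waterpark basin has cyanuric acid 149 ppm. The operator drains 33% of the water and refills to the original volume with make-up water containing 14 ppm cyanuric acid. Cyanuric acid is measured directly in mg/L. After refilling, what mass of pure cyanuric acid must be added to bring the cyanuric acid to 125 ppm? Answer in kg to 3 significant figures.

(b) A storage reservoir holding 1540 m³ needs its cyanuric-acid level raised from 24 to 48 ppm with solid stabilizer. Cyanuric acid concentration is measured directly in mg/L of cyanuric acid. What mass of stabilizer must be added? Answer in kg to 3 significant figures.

(a) 42.5 kg; (b) 37.0 kg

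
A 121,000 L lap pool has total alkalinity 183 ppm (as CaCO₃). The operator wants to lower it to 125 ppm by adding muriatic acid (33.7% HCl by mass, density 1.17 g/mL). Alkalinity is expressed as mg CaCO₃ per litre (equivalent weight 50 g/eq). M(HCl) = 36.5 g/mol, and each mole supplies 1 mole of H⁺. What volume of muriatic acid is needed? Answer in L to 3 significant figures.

Alkalinity to neutralize: (183 − 125) = 58 mg/L as CaCO₃ × 121,000 L = 7018 g as CaCO₃.
Equivalents of H⁺ required: 7018 ÷ 50 g/eq = 140.4 eq = 140.4 mol HCl.
Mass of HCl: 140.4 × 36.5 = 5123 g.
Mass of 33.7% solution: 5123 / 0.337 = 15,200 g.
Volume: 15,200 g ÷ 1.17 g/mL = 12,990 mL.

13.0 L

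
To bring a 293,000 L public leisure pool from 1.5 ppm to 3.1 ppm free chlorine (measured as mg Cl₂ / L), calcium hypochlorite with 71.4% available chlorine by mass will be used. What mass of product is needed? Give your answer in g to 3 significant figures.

Chlorine deficit: 3.1 − 1.5 = 1.6 ppm = 1.6 mg/L as Cl₂.
Cl₂ equivalent needed: 1.6 mg/L × 293,000 L = 468,800 mg = 468.8 g.
Product at 71.4% available chlorine: 468.8 / 0.714 = 656.6 g.

657 g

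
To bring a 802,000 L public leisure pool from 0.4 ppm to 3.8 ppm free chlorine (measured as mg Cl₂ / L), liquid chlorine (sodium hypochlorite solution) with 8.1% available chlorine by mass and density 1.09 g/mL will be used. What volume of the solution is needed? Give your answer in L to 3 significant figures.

30.9 L

Chlorine deficit: 3.8 − 0.4 = 3.4 ppm = 3.4 mg/L as Cl₂.
Cl₂ equivalent needed: 3.4 mg/L × 802,000 L = 2,727,000 mg = 2727 g.
Product at 8.1% available chlorine: 2727 / 0.081 = 33,660 g.
Volume at density 1.09 g/mL: 33,660 g ÷ 1.09 g/mL = 30,880 mL.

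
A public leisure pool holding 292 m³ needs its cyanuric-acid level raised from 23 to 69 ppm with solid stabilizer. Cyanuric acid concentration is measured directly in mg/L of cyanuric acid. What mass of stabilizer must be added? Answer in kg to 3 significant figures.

Volume: 292 m³ = 292,000 L.
CYA to add: (69 − 23) = 46 mg/L × 292,000 L = 13,430 g cyanuric acid.

13.4 kg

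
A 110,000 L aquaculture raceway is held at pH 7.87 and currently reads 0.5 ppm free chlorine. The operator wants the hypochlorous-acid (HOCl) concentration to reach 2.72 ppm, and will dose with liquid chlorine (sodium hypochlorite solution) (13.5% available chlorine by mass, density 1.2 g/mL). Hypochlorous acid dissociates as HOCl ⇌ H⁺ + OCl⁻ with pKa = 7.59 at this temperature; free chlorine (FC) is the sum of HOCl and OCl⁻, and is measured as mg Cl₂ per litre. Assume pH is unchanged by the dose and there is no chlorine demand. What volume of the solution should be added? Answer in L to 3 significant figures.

5.03 L

[OCl⁻]/[HOCl] = 10^(pH − pKa) = 10^(7.87 − 7.59) = 1.905; fraction as HOCl = 1/(1 + 1.905) = 0.3442.
Free chlorine required for 2.72 ppm HOCl: 2.72 / 0.3442 = 7.903 ppm.
FC to add: 7.903 − 0.5 = 7.403 mg/L as Cl₂.
Cl₂ equivalent: 7.403 mg/L × 110,000 L = 814.3 g.
Product at 13.5% available Cl: 814.3 / 0.135 = 6032 g.
Volume: 6032 g ÷ 1.2 g/mL = 5027 mL.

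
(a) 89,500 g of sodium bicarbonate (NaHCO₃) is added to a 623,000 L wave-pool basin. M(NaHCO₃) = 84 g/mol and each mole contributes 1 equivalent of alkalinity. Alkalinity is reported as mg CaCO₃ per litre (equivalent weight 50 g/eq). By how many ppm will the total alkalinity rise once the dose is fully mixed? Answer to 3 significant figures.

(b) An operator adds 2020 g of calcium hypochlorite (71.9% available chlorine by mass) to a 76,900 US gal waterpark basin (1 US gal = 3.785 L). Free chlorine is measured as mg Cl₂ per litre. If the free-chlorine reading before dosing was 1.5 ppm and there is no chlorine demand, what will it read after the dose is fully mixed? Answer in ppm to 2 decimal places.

(a) 85.5 ppm; (b) 6.49 ppm

(a) Moles of NaHCO₃: 89,500 g ÷ 84 g/mol = 1065 mol → 1065 eq of alkalinity.
(a) As CaCO₃: 1065 eq × 50 g/eq = 53,270 g.
(a) Rise: 53,270 g / 623,000 L × 1000 = 85.51 mg/L.

(b) Volume: 76,900 US gal × 3.785 L/gal = 291,066 L.
(b) Available chlorine delivered: 2020 g × 0.719 = 1452 g as Cl₂.
(b) Concentration rise: 1452 g / 291,066 L = 4.99 mg/L = 4.99 ppm.
(b) Final FC: 1.5 + 4.99 = 6.49 ppm.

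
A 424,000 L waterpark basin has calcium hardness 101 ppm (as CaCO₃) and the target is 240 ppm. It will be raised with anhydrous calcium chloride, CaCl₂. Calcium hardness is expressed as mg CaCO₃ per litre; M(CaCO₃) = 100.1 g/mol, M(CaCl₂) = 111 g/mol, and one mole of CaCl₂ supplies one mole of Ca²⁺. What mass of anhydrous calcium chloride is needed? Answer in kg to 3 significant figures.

Hardness to add: (240 − 101) = 139 mg/L as CaCO₃ × 424,000 L = 58,940 g as CaCO₃.
Moles of Ca²⁺ (1 mol Ca²⁺ ≡ 1 mol CaCO₃): 58,940 / 100.1 g/mol = 588.8 mol.
Mass of CaCl₂: 588.8 × 111 = 65,350 g.

65.4 kg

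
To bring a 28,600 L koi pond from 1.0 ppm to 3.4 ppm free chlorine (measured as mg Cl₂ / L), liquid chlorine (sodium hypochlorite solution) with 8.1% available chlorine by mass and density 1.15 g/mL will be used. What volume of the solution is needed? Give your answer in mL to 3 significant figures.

Chlorine deficit: 3.4 − 1.0 = 2.4 ppm = 2.4 mg/L as Cl₂.
Cl₂ equivalent needed: 2.4 mg/L × 28,600 L = 68,640 mg = 68.64 g.
Product at 8.1% available chlorine: 68.64 / 0.081 = 847.4 g.
Volume at density 1.15 g/mL: 847.4 g ÷ 1.15 g/mL = 736.9 mL.

737 mL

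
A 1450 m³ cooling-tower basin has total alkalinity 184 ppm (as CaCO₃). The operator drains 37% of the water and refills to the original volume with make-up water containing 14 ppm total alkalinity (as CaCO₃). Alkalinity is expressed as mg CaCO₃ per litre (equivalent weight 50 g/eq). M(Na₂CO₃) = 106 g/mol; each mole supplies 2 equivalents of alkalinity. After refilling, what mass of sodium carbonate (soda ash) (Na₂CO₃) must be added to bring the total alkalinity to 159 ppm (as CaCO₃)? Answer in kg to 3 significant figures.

Volume: 1450 m³ = 1,450,000 L.
After draining 37% and refilling: 184 × 0.63 + 14 × 0.37 = 121.1 ppm.
Deficit to target: 159 − 121.1 = 37.9 mg/L.
As CaCO₃: 37.9 mg/L × 1,450,000 L = 54,960 g; ÷ 50 g/eq ÷ 2 = 549.6 mol Na₂CO₃.
Mass: 549.6 × 106 = 58,250 g.

58.3 kg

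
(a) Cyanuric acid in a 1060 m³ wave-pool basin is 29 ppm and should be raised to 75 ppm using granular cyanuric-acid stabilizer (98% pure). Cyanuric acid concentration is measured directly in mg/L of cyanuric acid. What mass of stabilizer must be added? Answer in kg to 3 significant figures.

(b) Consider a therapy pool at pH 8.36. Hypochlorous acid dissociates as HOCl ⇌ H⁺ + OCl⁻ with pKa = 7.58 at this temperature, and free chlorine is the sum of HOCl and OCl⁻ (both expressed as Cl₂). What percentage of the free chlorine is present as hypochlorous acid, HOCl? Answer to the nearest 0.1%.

(a) 49.8 kg; (b) 14.2%

(a) Volume: 1060 m³ = 1,060,000 L.
(a) CYA to add: (75 − 29) = 46 mg/L × 1,060,000 L = 48,760 g cyanuric acid.
(a) At 98% purity: 48,760 / 0.98 = 49,760 g product.

(b) [OCl⁻]/[HOCl] = 10^(pH − pKa) = 10^(8.36 − 7.58) = 10^0.78 = 6.026.
(b) Fraction as HOCl = 1 / (1 + 6.026) = 0.1423.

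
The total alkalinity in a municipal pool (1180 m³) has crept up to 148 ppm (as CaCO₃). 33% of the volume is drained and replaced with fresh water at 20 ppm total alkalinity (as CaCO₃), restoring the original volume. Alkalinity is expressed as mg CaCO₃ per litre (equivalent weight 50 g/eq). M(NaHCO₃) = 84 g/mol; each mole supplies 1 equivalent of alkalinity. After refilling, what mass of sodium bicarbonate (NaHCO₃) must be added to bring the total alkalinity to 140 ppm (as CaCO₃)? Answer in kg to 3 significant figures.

67.9 kg

Volume: 1180 m³ = 1,180,000 L.
After draining 33% and refilling: 148 × 0.67 + 20 × 0.33 = 105.76 ppm.
Deficit to target: 140 − 105.76 = 34.24 mg/L.
As CaCO₃: 34.24 mg/L × 1,180,000 L = 40,400 g; ÷ 50 g/eq ÷ 1 = 808.1 mol NaHCO₃.
Mass: 808.1 × 84 = 67,880 g.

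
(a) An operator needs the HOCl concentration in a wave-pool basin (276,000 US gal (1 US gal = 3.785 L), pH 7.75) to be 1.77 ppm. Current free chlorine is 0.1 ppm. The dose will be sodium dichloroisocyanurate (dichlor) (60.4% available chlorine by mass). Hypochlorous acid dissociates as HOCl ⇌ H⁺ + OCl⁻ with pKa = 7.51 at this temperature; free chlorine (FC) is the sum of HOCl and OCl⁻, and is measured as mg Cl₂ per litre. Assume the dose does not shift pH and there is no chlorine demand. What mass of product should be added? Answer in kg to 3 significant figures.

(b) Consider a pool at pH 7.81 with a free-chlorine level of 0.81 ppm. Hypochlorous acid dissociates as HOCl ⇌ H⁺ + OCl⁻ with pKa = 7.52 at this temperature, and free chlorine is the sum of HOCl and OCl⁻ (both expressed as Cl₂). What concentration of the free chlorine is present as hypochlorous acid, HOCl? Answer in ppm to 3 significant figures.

(a) Volume: 276,000 US gal × 3.785 L/gal = 1,044,660 L.
(a) [OCl⁻]/[HOCl] = 10^(pH − pKa) = 10^(7.75 − 7.51) = 1.738; fraction as HOCl = 1/(1 + 1.738) = 0.3653.
(a) Free chlorine required for 1.77 ppm HOCl: 1.77 / 0.3653 = 4.846 ppm.
(a) FC to add: 4.846 − 0.1 = 4.746 mg/L as Cl₂.
(a) Cl₂ equivalent: 4.746 mg/L × 1,044,660 L = 4958 g.
(a) Product at 60.4% available Cl: 4958 / 0.604 = 8208 g.

(b) [OCl⁻]/[HOCl] = 10^(pH − pKa) = 10^(7.81 − 7.52) = 10^0.29 = 1.95.
(b) Fraction as HOCl = 1 / (1 + 1.95) = 0.339.
(b) HOCl = 0.339 × 0.81 ppm = 0.2746 ppm.

(a) 8.21 kg; (b) 0.275 ppm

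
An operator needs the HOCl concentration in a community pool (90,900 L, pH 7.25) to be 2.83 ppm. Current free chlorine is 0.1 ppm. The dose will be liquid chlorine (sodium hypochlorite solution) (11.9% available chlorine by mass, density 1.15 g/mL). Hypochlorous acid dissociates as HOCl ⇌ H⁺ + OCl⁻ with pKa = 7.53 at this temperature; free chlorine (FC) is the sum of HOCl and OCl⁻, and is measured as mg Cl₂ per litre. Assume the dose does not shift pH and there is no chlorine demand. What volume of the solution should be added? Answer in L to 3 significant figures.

2.80 L

[OCl⁻]/[HOCl] = 10^(pH − pKa) = 10^(7.25 − 7.53) = 0.5248; fraction as HOCl = 1/(1 + 0.5248) = 0.6558.
Free chlorine required for 2.83 ppm HOCl: 2.83 / 0.6558 = 4.315 ppm.
FC to add: 4.315 − 0.1 = 4.215 mg/L as Cl₂.
Cl₂ equivalent: 4.215 mg/L × 90,900 L = 383.2 g.
Product at 11.9% available Cl: 383.2 / 0.119 = 3220 g.
Volume: 3220 g ÷ 1.15 g/mL = 2800 mL.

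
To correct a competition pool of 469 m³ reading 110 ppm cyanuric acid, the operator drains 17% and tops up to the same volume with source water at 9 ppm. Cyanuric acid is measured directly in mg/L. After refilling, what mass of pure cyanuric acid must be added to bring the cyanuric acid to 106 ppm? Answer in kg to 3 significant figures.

Volume: 469 m³ = 469,000 L.
After draining 17% and refilling: 110 × 0.83 + 9 × 0.17 = 92.83 ppm.
Deficit to target: 106 − 92.83 = 13.17 mg/L.
Mass: 13.17 mg/L × 469,000 L = 6177 g cyanuric acid.

6.18 kg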